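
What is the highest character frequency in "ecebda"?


Input: ecebda
Character counts:
  'a': 1
  'b': 1
  'c': 1
  'd': 1
  'e': 2
Maximum frequency: 2

2


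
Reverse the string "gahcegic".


Input: gahcegic
Reading characters right to left:
  Position 7: 'c'
  Position 6: 'i'
  Position 5: 'g'
  Position 4: 'e'
  Position 3: 'c'
  Position 2: 'h'
  Position 1: 'a'
  Position 0: 'g'
Reversed: cigechag

cigechag


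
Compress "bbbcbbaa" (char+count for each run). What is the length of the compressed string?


Input: bbbcbbaa
Runs:
  'b' x 3 => "b3"
  'c' x 1 => "c1"
  'b' x 2 => "b2"
  'a' x 2 => "a2"
Compressed: "b3c1b2a2"
Compressed length: 8

8


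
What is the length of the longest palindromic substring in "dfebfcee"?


Input: "dfebfcee"
Checking substrings for palindromes:
  [6:8] "ee" (len 2) => palindrome
Longest palindromic substring: "ee" with length 2

2


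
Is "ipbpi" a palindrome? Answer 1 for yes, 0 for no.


Input: ipbpi
Reversed: ipbpi
  Compare pos 0 ('i') with pos 4 ('i'): match
  Compare pos 1 ('p') with pos 3 ('p'): match
Result: palindrome

1


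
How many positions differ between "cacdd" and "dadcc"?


Comparing "cacdd" and "dadcc" position by position:
  Position 0: 'c' vs 'd' => DIFFER
  Position 1: 'a' vs 'a' => same
  Position 2: 'c' vs 'd' => DIFFER
  Position 3: 'd' vs 'c' => DIFFER
  Position 4: 'd' vs 'c' => DIFFER
Positions that differ: 4

4


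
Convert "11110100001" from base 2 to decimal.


Input: "11110100001" in base 2
Positional expansion:
  Digit '1' (value 1) x 2^10 = 1024
  Digit '1' (value 1) x 2^9 = 512
  Digit '1' (value 1) x 2^8 = 256
  Digit '1' (value 1) x 2^7 = 128
  Digit '0' (value 0) x 2^6 = 0
  Digit '1' (value 1) x 2^5 = 32
  Digit '0' (value 0) x 2^4 = 0
  Digit '0' (value 0) x 2^3 = 0
  Digit '0' (value 0) x 2^2 = 0
  Digit '0' (value 0) x 2^1 = 0
  Digit '1' (value 1) x 2^0 = 1
Sum = 1953

1953


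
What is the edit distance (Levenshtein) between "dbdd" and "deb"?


Computing edit distance: "dbdd" -> "deb"
DP table:
           d    e    b
      0    1    2    3
  d   1    0    1    2
  b   2    1    1    1
  d   3    2    2    2
  d   4    3    3    3
Edit distance = dp[4][3] = 3

3


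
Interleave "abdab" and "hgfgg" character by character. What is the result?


Interleaving "abdab" and "hgfgg":
  Position 0: 'a' from first, 'h' from second => "ah"
  Position 1: 'b' from first, 'g' from second => "bg"
  Position 2: 'd' from first, 'f' from second => "df"
  Position 3: 'a' from first, 'g' from second => "ag"
  Position 4: 'b' from first, 'g' from second => "bg"
Result: ahbgdfagbg

ahbgdfagbg


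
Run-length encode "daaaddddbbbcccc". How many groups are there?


Input: daaaddddbbbcccc
Scanning for consecutive runs:
  Group 1: 'd' x 1 (positions 0-0)
  Group 2: 'a' x 3 (positions 1-3)
  Group 3: 'd' x 4 (positions 4-7)
  Group 4: 'b' x 3 (positions 8-10)
  Group 5: 'c' x 4 (positions 11-14)
Total groups: 5

5


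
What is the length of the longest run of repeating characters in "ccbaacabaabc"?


Input: "ccbaacabaabc"
Scanning for longest run:
  Position 1 ('c'): continues run of 'c', length=2
  Position 2 ('b'): new char, reset run to 1
  Position 3 ('a'): new char, reset run to 1
  Position 4 ('a'): continues run of 'a', length=2
  Position 5 ('c'): new char, reset run to 1
  Position 6 ('a'): new char, reset run to 1
  Position 7 ('b'): new char, reset run to 1
  Position 8 ('a'): new char, reset run to 1
  Position 9 ('a'): continues run of 'a', length=2
  Position 10 ('b'): new char, reset run to 1
  Position 11 ('c'): new char, reset run to 1
Longest run: 'c' with length 2

2


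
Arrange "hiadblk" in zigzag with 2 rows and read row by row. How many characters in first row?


Zigzag "hiadblk" into 2 rows:
Placing characters:
  'h' => row 0
  'i' => row 1
  'a' => row 0
  'd' => row 1
  'b' => row 0
  'l' => row 1
  'k' => row 0
Rows:
  Row 0: "habk"
  Row 1: "idl"
First row length: 4

4


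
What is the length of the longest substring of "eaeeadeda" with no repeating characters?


Input: "eaeeadeda"
Sliding window (track last position of each char):
  Position 0 ('e'): window [0,0] length 1 -- new best
  Position 1 ('a'): window [0,1] length 2 -- new best
  Position 2 ('e'): repeat (last at 0), move window start to 1
  Position 2 ('e'): window [1,2] length 2
  Position 3 ('e'): repeat (last at 2), move window start to 3
  Position 3 ('e'): window [3,3] length 1
  Position 4 ('a'): window [3,4] length 2
  Position 5 ('d'): window [3,5] length 3 -- new best
  Position 6 ('e'): repeat (last at 3), move window start to 4
  Position 6 ('e'): window [4,6] length 3
  Position 7 ('d'): repeat (last at 5), move window start to 6
  Position 7 ('d'): window [6,7] length 2
  Position 8 ('a'): window [6,8] length 3
Longest substring with no repeats: "ead" with length 3

3


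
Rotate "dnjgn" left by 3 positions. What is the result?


Input: "dnjgn", rotate left by 3
First 3 characters: "dnj"
Remaining characters: "gn"
Concatenate remaining + first: "gn" + "dnj" = "gndnj"

gndnj


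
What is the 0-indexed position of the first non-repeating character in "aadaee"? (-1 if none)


Input: aadaee
Character frequencies:
  'a': 3
  'd': 1
  'e': 2
Scanning left to right for freq == 1:
  Position 0 ('a'): freq=3, skip
  Position 1 ('a'): freq=3, skip
  Position 2 ('d'): unique! => answer = 2

2


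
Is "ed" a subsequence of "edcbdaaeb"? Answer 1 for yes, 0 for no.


Check if "ed" is a subsequence of "edcbdaaeb"
Greedy scan:
  Position 0 ('e'): matches sub[0] = 'e'
  Position 1 ('d'): matches sub[1] = 'd'
  Position 2 ('c'): no match needed
  Position 3 ('b'): no match needed
  Position 4 ('d'): no match needed
  Position 5 ('a'): no match needed
  Position 6 ('a'): no match needed
  Position 7 ('e'): no match needed
  Position 8 ('b'): no match needed
All 2 characters matched => is a subsequence

1


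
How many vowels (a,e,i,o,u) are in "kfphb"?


Input: kfphb
Checking each character:
  'k' at position 0: consonant
  'f' at position 1: consonant
  'p' at position 2: consonant
  'h' at position 3: consonant
  'b' at position 4: consonant
Total vowels: 0

0


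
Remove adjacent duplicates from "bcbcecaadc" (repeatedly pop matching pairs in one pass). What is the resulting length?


Input: bcbcecaadc
Stack-based adjacent duplicate removal:
  Read 'b': push. Stack: b
  Read 'c': push. Stack: bc
  Read 'b': push. Stack: bcb
  Read 'c': push. Stack: bcbc
  Read 'e': push. Stack: bcbce
  Read 'c': push. Stack: bcbcec
  Read 'a': push. Stack: bcbceca
  Read 'a': matches stack top 'a' => pop. Stack: bcbcec
  Read 'd': push. Stack: bcbcecd
  Read 'c': push. Stack: bcbcecdc
Final stack: "bcbcecdc" (length 8)

8


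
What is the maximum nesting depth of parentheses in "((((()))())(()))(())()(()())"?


Input: "((((()))())(()))(())()(()())"
Tracking depth:
  Position 0 '(': depth becomes 1
  Position 1 '(': depth becomes 2
  Position 2 '(': depth becomes 3
  Position 3 '(': depth becomes 4
  Position 4 '(': depth becomes 5
  Position 5 ')': depth becomes 4
  Position 6 ')': depth becomes 3
  Position 7 ')': depth becomes 2
  Position 8 '(': depth becomes 3
  Position 9 ')': depth becomes 2
  Position 10 ')': depth becomes 1
  Position 11 '(': depth becomes 2
  Position 12 '(': depth becomes 3
  Position 13 ')': depth becomes 2
  Position 14 ')': depth becomes 1
  Position 15 ')': depth becomes 0
  Position 16 '(': depth becomes 1
  Position 17 '(': depth becomes 2
  Position 18 ')': depth becomes 1
  Position 19 ')': depth becomes 0
  Position 20 '(': depth becomes 1
  Position 21 ')': depth becomes 0
  Position 22 '(': depth becomes 1
  Position 23 '(': depth becomes 2
  Position 24 ')': depth becomes 1
  Position 25 '(': depth becomes 2
  Position 26 ')': depth becomes 1
  Position 27 ')': depth becomes 0
Maximum depth reached: 5

5


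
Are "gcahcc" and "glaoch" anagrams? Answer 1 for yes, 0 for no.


Strings: "gcahcc", "glaoch"
Sorted first:  acccgh
Sorted second: acghlo
Differ at position 2: 'c' vs 'g' => not anagrams

0


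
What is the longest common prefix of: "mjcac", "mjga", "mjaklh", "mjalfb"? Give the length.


Words: mjcac, mjga, mjaklh, mjalfb
  Position 0: all 'm' => match
  Position 1: all 'j' => match
  Position 2: ('c', 'g', 'a', 'a') => mismatch, stop
LCP = "mj" (length 2)

2


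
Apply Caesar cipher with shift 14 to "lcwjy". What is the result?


Caesar cipher: shift "lcwjy" by 14
  'l' (pos 11) + 14 = pos 25 = 'z'
  'c' (pos 2) + 14 = pos 16 = 'q'
  'w' (pos 22) + 14 = pos 10 = 'k'
  'j' (pos 9) + 14 = pos 23 = 'x'
  'y' (pos 24) + 14 = pos 12 = 'm'
Result: zqkxm

zqkxm


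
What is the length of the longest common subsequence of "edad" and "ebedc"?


LCS of "edad" and "ebedc"
DP table:
           e    b    e    d    c
      0    0    0    0    0    0
  e   0    1    1    1    1    1
  d   0    1    1    1    2    2
  a   0    1    1    1    2    2
  d   0    1    1    1    2    2
LCS length = dp[4][5] = 2

2


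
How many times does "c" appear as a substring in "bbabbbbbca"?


Searching for "c" in "bbabbbbbca"
Scanning each position:
  Position 0: "b" => no
  Position 1: "b" => no
  Position 2: "a" => no
  Position 3: "b" => no
  Position 4: "b" => no
  Position 5: "b" => no
  Position 6: "b" => no
  Position 7: "b" => no
  Position 8: "c" => MATCH
  Position 9: "a" => no
Total occurrences: 1

1


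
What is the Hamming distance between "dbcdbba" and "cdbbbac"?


Comparing "dbcdbba" and "cdbbbac" position by position:
  Position 0: 'd' vs 'c' => differ
  Position 1: 'b' vs 'd' => differ
  Position 2: 'c' vs 'b' => differ
  Position 3: 'd' vs 'b' => differ
  Position 4: 'b' vs 'b' => same
  Position 5: 'b' vs 'a' => differ
  Position 6: 'a' vs 'c' => differ
Total differences (Hamming distance): 6

6


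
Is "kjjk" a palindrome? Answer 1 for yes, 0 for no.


Input: kjjk
Reversed: kjjk
  Compare pos 0 ('k') with pos 3 ('k'): match
  Compare pos 1 ('j') with pos 2 ('j'): match
Result: palindrome

1


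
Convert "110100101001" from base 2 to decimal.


Input: "110100101001" in base 2
Positional expansion:
  Digit '1' (value 1) x 2^11 = 2048
  Digit '1' (value 1) x 2^10 = 1024
  Digit '0' (value 0) x 2^9 = 0
  Digit '1' (value 1) x 2^8 = 256
  Digit '0' (value 0) x 2^7 = 0
  Digit '0' (value 0) x 2^6 = 0
  Digit '1' (value 1) x 2^5 = 32
  Digit '0' (value 0) x 2^4 = 0
  Digit '1' (value 1) x 2^3 = 8
  Digit '0' (value 0) x 2^2 = 0
  Digit '0' (value 0) x 2^1 = 0
  Digit '1' (value 1) x 2^0 = 1
Sum = 3369

3369


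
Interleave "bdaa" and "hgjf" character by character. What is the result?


Interleaving "bdaa" and "hgjf":
  Position 0: 'b' from first, 'h' from second => "bh"
  Position 1: 'd' from first, 'g' from second => "dg"
  Position 2: 'a' from first, 'j' from second => "aj"
  Position 3: 'a' from first, 'f' from second => "af"
Result: bhdgajaf

bhdgajaf


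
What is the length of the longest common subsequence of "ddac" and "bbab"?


LCS of "ddac" and "bbab"
DP table:
           b    b    a    b
      0    0    0    0    0
  d   0    0    0    0    0
  d   0    0    0    0    0
  a   0    0    0    1    1
  c   0    0    0    1    1
LCS length = dp[4][4] = 1

1


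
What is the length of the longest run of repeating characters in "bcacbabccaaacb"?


Input: "bcacbabccaaacb"
Scanning for longest run:
  Position 1 ('c'): new char, reset run to 1
  Position 2 ('a'): new char, reset run to 1
  Position 3 ('c'): new char, reset run to 1
  Position 4 ('b'): new char, reset run to 1
  Position 5 ('a'): new char, reset run to 1
  Position 6 ('b'): new char, reset run to 1
  Position 7 ('c'): new char, reset run to 1
  Position 8 ('c'): continues run of 'c', length=2
  Position 9 ('a'): new char, reset run to 1
  Position 10 ('a'): continues run of 'a', length=2
  Position 11 ('a'): continues run of 'a', length=3
  Position 12 ('c'): new char, reset run to 1
  Position 13 ('b'): new char, reset run to 1
Longest run: 'a' with length 3

3


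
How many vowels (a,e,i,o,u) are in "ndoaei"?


Input: ndoaei
Checking each character:
  'n' at position 0: consonant
  'd' at position 1: consonant
  'o' at position 2: vowel (running total: 1)
  'a' at position 3: vowel (running total: 2)
  'e' at position 4: vowel (running total: 3)
  'i' at position 5: vowel (running total: 4)
Total vowels: 4

4


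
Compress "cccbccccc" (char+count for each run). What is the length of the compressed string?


Input: cccbccccc
Runs:
  'c' x 3 => "c3"
  'b' x 1 => "b1"
  'c' x 5 => "c5"
Compressed: "c3b1c5"
Compressed length: 6

6


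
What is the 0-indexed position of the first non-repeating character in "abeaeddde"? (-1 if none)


Input: abeaeddde
Character frequencies:
  'a': 2
  'b': 1
  'd': 3
  'e': 3
Scanning left to right for freq == 1:
  Position 0 ('a'): freq=2, skip
  Position 1 ('b'): unique! => answer = 1

1


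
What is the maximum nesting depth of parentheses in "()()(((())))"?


Input: "()()(((())))"
Tracking depth:
  Position 0 '(': depth becomes 1
  Position 1 ')': depth becomes 0
  Position 2 '(': depth becomes 1
  Position 3 ')': depth becomes 0
  Position 4 '(': depth becomes 1
  Position 5 '(': depth becomes 2
  Position 6 '(': depth becomes 3
  Position 7 '(': depth becomes 4
  Position 8 ')': depth becomes 3
  Position 9 ')': depth becomes 2
  Position 10 ')': depth becomes 1
  Position 11 ')': depth becomes 0
Maximum depth reached: 4

4


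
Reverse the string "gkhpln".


Input: gkhpln
Reading characters right to left:
  Position 5: 'n'
  Position 4: 'l'
  Position 3: 'p'
  Position 2: 'h'
  Position 1: 'k'
  Position 0: 'g'
Reversed: nlphkg

nlphkg


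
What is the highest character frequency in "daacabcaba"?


Input: daacabcaba
Character counts:
  'a': 5
  'b': 2
  'c': 2
  'd': 1
Maximum frequency: 5

5


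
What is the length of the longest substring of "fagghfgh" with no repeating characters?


Input: "fagghfgh"
Sliding window (track last position of each char):
  Position 0 ('f'): window [0,0] length 1 -- new best
  Position 1 ('a'): window [0,1] length 2 -- new best
  Position 2 ('g'): window [0,2] length 3 -- new best
  Position 3 ('g'): repeat (last at 2), move window start to 3
  Position 3 ('g'): window [3,3] length 1
  Position 4 ('h'): window [3,4] length 2
  Position 5 ('f'): window [3,5] length 3
  Position 6 ('g'): repeat (last at 3), move window start to 4
  Position 6 ('g'): window [4,6] length 3
  Position 7 ('h'): repeat (last at 4), move window start to 5
  Position 7 ('h'): window [5,7] length 3
Longest substring with no repeats: "fag" with length 3

3


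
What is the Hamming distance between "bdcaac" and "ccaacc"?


Comparing "bdcaac" and "ccaacc" position by position:
  Position 0: 'b' vs 'c' => differ
  Position 1: 'd' vs 'c' => differ
  Position 2: 'c' vs 'a' => differ
  Position 3: 'a' vs 'a' => same
  Position 4: 'a' vs 'c' => differ
  Position 5: 'c' vs 'c' => same
Total differences (Hamming distance): 4

4


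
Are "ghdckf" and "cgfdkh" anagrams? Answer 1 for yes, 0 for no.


Strings: "ghdckf", "cgfdkh"
Sorted first:  cdfghk
Sorted second: cdfghk
Sorted forms match => anagrams

1


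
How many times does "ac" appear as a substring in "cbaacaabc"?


Searching for "ac" in "cbaacaabc"
Scanning each position:
  Position 0: "cb" => no
  Position 1: "ba" => no
  Position 2: "aa" => no
  Position 3: "ac" => MATCH
  Position 4: "ca" => no
  Position 5: "aa" => no
  Position 6: "ab" => no
  Position 7: "bc" => no
Total occurrences: 1

1


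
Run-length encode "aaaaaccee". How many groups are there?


Input: aaaaaccee
Scanning for consecutive runs:
  Group 1: 'a' x 5 (positions 0-4)
  Group 2: 'c' x 2 (positions 5-6)
  Group 3: 'e' x 2 (positions 7-8)
Total groups: 3

3


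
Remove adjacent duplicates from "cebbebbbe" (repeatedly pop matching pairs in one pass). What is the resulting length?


Input: cebbebbbe
Stack-based adjacent duplicate removal:
  Read 'c': push. Stack: c
  Read 'e': push. Stack: ce
  Read 'b': push. Stack: ceb
  Read 'b': matches stack top 'b' => pop. Stack: ce
  Read 'e': matches stack top 'e' => pop. Stack: c
  Read 'b': push. Stack: cb
  Read 'b': matches stack top 'b' => pop. Stack: c
  Read 'b': push. Stack: cb
  Read 'e': push. Stack: cbe
Final stack: "cbe" (length 3)

3


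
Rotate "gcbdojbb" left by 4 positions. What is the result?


Input: "gcbdojbb", rotate left by 4
First 4 characters: "gcbd"
Remaining characters: "ojbb"
Concatenate remaining + first: "ojbb" + "gcbd" = "ojbbgcbd"

ojbbgcbd


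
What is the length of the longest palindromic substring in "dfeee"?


Input: "dfeee"
Checking substrings for palindromes:
  [2:5] "eee" (len 3) => palindrome
  [2:4] "ee" (len 2) => palindrome
  [3:5] "ee" (len 2) => palindrome
Longest palindromic substring: "eee" with length 3

3


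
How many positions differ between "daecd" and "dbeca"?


Comparing "daecd" and "dbeca" position by position:
  Position 0: 'd' vs 'd' => same
  Position 1: 'a' vs 'b' => DIFFER
  Position 2: 'e' vs 'e' => same
  Position 3: 'c' vs 'c' => same
  Position 4: 'd' vs 'a' => DIFFER
Positions that differ: 2

2


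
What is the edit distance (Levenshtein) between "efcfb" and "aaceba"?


Computing edit distance: "efcfb" -> "aaceba"
DP table:
           a    a    c    e    b    a
      0    1    2    3    4    5    6
  e   1    1    2    3    3    4    5
  f   2    2    2    3    4    4    5
  c   3    3    3    2    3    4    5
  f   4    4    4    3    3    4    5
  b   5    5    5    4    4    3    4
Edit distance = dp[5][6] = 4

4


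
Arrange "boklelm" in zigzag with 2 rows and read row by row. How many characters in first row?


Zigzag "boklelm" into 2 rows:
Placing characters:
  'b' => row 0
  'o' => row 1
  'k' => row 0
  'l' => row 1
  'e' => row 0
  'l' => row 1
  'm' => row 0
Rows:
  Row 0: "bkem"
  Row 1: "oll"
First row length: 4

4


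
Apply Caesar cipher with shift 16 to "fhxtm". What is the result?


Caesar cipher: shift "fhxtm" by 16
  'f' (pos 5) + 16 = pos 21 = 'v'
  'h' (pos 7) + 16 = pos 23 = 'x'
  'x' (pos 23) + 16 = pos 13 = 'n'
  't' (pos 19) + 16 = pos 9 = 'j'
  'm' (pos 12) + 16 = pos 2 = 'c'
Result: vxnjc

vxnjc


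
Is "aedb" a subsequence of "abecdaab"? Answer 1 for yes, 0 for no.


Check if "aedb" is a subsequence of "abecdaab"
Greedy scan:
  Position 0 ('a'): matches sub[0] = 'a'
  Position 1 ('b'): no match needed
  Position 2 ('e'): matches sub[1] = 'e'
  Position 3 ('c'): no match needed
  Position 4 ('d'): matches sub[2] = 'd'
  Position 5 ('a'): no match needed
  Position 6 ('a'): no match needed
  Position 7 ('b'): matches sub[3] = 'b'
All 4 characters matched => is a subsequence

1


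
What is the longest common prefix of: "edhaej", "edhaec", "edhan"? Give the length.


Words: edhaej, edhaec, edhan
  Position 0: all 'e' => match
  Position 1: all 'd' => match
  Position 2: all 'h' => match
  Position 3: all 'a' => match
  Position 4: ('e', 'e', 'n') => mismatch, stop
LCP = "edha" (length 4)

4


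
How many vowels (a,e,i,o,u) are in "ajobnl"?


Input: ajobnl
Checking each character:
  'a' at position 0: vowel (running total: 1)
  'j' at position 1: consonant
  'o' at position 2: vowel (running total: 2)
  'b' at position 3: consonant
  'n' at position 4: consonant
  'l' at position 5: consonant
Total vowels: 2

2


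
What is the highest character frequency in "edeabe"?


Input: edeabe
Character counts:
  'a': 1
  'b': 1
  'd': 1
  'e': 3
Maximum frequency: 3

3


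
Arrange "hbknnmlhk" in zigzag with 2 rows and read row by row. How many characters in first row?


Zigzag "hbknnmlhk" into 2 rows:
Placing characters:
  'h' => row 0
  'b' => row 1
  'k' => row 0
  'n' => row 1
  'n' => row 0
  'm' => row 1
  'l' => row 0
  'h' => row 1
  'k' => row 0
Rows:
  Row 0: "hknlk"
  Row 1: "bnmh"
First row length: 5

5


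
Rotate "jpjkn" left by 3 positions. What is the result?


Input: "jpjkn", rotate left by 3
First 3 characters: "jpj"
Remaining characters: "kn"
Concatenate remaining + first: "kn" + "jpj" = "knjpj"

knjpj


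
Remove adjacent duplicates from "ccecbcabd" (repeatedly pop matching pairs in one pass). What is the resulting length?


Input: ccecbcabd
Stack-based adjacent duplicate removal:
  Read 'c': push. Stack: c
  Read 'c': matches stack top 'c' => pop. Stack: (empty)
  Read 'e': push. Stack: e
  Read 'c': push. Stack: ec
  Read 'b': push. Stack: ecb
  Read 'c': push. Stack: ecbc
  Read 'a': push. Stack: ecbca
  Read 'b': push. Stack: ecbcab
  Read 'd': push. Stack: ecbcabd
Final stack: "ecbcabd" (length 7)

7


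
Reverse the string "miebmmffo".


Input: miebmmffo
Reading characters right to left:
  Position 8: 'o'
  Position 7: 'f'
  Position 6: 'f'
  Position 5: 'm'
  Position 4: 'm'
  Position 3: 'b'
  Position 2: 'e'
  Position 1: 'i'
  Position 0: 'm'
Reversed: offmmbeim

offmmbeim


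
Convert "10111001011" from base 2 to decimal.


Input: "10111001011" in base 2
Positional expansion:
  Digit '1' (value 1) x 2^10 = 1024
  Digit '0' (value 0) x 2^9 = 0
  Digit '1' (value 1) x 2^8 = 256
  Digit '1' (value 1) x 2^7 = 128
  Digit '1' (value 1) x 2^6 = 64
  Digit '0' (value 0) x 2^5 = 0
  Digit '0' (value 0) x 2^4 = 0
  Digit '1' (value 1) x 2^3 = 8
  Digit '0' (value 0) x 2^2 = 0
  Digit '1' (value 1) x 2^1 = 2
  Digit '1' (value 1) x 2^0 = 1
Sum = 1483

1483


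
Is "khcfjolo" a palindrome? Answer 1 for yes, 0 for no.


Input: khcfjolo
Reversed: olojfchk
  Compare pos 0 ('k') with pos 7 ('o'): MISMATCH
  Compare pos 1 ('h') with pos 6 ('l'): MISMATCH
  Compare pos 2 ('c') with pos 5 ('o'): MISMATCH
  Compare pos 3 ('f') with pos 4 ('j'): MISMATCH
Result: not a palindrome

0


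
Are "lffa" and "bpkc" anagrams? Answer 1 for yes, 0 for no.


Strings: "lffa", "bpkc"
Sorted first:  affl
Sorted second: bckp
Differ at position 0: 'a' vs 'b' => not anagrams

0


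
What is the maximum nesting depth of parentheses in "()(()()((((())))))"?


Input: "()(()()((((())))))"
Tracking depth:
  Position 0 '(': depth becomes 1
  Position 1 ')': depth becomes 0
  Position 2 '(': depth becomes 1
  Position 3 '(': depth becomes 2
  Position 4 ')': depth becomes 1
  Position 5 '(': depth becomes 2
  Position 6 ')': depth becomes 1
  Position 7 '(': depth becomes 2
  Position 8 '(': depth becomes 3
  Position 9 '(': depth becomes 4
  Position 10 '(': depth becomes 5
  Position 11 '(': depth becomes 6
  Position 12 ')': depth becomes 5
  Position 13 ')': depth becomes 4
  Position 14 ')': depth becomes 3
  Position 15 ')': depth becomes 2
  Position 16 ')': depth becomes 1
  Position 17 ')': depth becomes 0
Maximum depth reached: 6

6


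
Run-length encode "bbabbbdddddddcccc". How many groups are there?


Input: bbabbbdddddddcccc
Scanning for consecutive runs:
  Group 1: 'b' x 2 (positions 0-1)
  Group 2: 'a' x 1 (positions 2-2)
  Group 3: 'b' x 3 (positions 3-5)
  Group 4: 'd' x 7 (positions 6-12)
  Group 5: 'c' x 4 (positions 13-16)
Total groups: 5

5


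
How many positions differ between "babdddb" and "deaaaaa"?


Comparing "babdddb" and "deaaaaa" position by position:
  Position 0: 'b' vs 'd' => DIFFER
  Position 1: 'a' vs 'e' => DIFFER
  Position 2: 'b' vs 'a' => DIFFER
  Position 3: 'd' vs 'a' => DIFFER
  Position 4: 'd' vs 'a' => DIFFER
  Position 5: 'd' vs 'a' => DIFFER
  Position 6: 'b' vs 'a' => DIFFER
Positions that differ: 7

7


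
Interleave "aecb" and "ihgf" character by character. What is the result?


Interleaving "aecb" and "ihgf":
  Position 0: 'a' from first, 'i' from second => "ai"
  Position 1: 'e' from first, 'h' from second => "eh"
  Position 2: 'c' from first, 'g' from second => "cg"
  Position 3: 'b' from first, 'f' from second => "bf"
Result: aiehcgbf

aiehcgbf


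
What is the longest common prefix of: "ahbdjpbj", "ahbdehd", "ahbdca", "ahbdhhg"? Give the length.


Words: ahbdjpbj, ahbdehd, ahbdca, ahbdhhg
  Position 0: all 'a' => match
  Position 1: all 'h' => match
  Position 2: all 'b' => match
  Position 3: all 'd' => match
  Position 4: ('j', 'e', 'c', 'h') => mismatch, stop
LCP = "ahbd" (length 4)

4


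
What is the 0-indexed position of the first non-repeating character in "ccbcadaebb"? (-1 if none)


Input: ccbcadaebb
Character frequencies:
  'a': 2
  'b': 3
  'c': 3
  'd': 1
  'e': 1
Scanning left to right for freq == 1:
  Position 0 ('c'): freq=3, skip
  Position 1 ('c'): freq=3, skip
  Position 2 ('b'): freq=3, skip
  Position 3 ('c'): freq=3, skip
  Position 4 ('a'): freq=2, skip
  Position 5 ('d'): unique! => answer = 5

5


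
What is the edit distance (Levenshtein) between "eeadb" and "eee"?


Computing edit distance: "eeadb" -> "eee"
DP table:
           e    e    e
      0    1    2    3
  e   1    0    1    2
  e   2    1    0    1
  a   3    2    1    1
  d   4    3    2    2
  b   5    4    3    3
Edit distance = dp[5][3] = 3

3


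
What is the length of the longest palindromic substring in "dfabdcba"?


Input: "dfabdcba"
Checking substrings for palindromes:
  No multi-char palindromic substrings found
Longest palindromic substring: "d" with length 1

1


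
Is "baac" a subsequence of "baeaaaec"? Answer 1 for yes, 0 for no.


Check if "baac" is a subsequence of "baeaaaec"
Greedy scan:
  Position 0 ('b'): matches sub[0] = 'b'
  Position 1 ('a'): matches sub[1] = 'a'
  Position 2 ('e'): no match needed
  Position 3 ('a'): matches sub[2] = 'a'
  Position 4 ('a'): no match needed
  Position 5 ('a'): no match needed
  Position 6 ('e'): no match needed
  Position 7 ('c'): matches sub[3] = 'c'
All 4 characters matched => is a subsequence

1


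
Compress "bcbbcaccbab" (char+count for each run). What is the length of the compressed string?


Input: bcbbcaccbab
Runs:
  'b' x 1 => "b1"
  'c' x 1 => "c1"
  'b' x 2 => "b2"
  'c' x 1 => "c1"
  'a' x 1 => "a1"
  'c' x 2 => "c2"
  'b' x 1 => "b1"
  'a' x 1 => "a1"
  'b' x 1 => "b1"
Compressed: "b1c1b2c1a1c2b1a1b1"
Compressed length: 18

18


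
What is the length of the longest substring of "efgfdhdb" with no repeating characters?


Input: "efgfdhdb"
Sliding window (track last position of each char):
  Position 0 ('e'): window [0,0] length 1 -- new best
  Position 1 ('f'): window [0,1] length 2 -- new best
  Position 2 ('g'): window [0,2] length 3 -- new best
  Position 3 ('f'): repeat (last at 1), move window start to 2
  Position 3 ('f'): window [2,3] length 2
  Position 4 ('d'): window [2,4] length 3
  Position 5 ('h'): window [2,5] length 4 -- new best
  Position 6 ('d'): repeat (last at 4), move window start to 5
  Position 6 ('d'): window [5,6] length 2
  Position 7 ('b'): window [5,7] length 3
Longest substring with no repeats: "gfdh" with length 4

4


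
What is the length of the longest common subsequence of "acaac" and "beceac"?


LCS of "acaac" and "beceac"
DP table:
           b    e    c    e    a    c
      0    0    0    0    0    0    0
  a   0    0    0    0    0    1    1
  c   0    0    0    1    1    1    2
  a   0    0    0    1    1    2    2
  a   0    0    0    1    1    2    2
  c   0    0    0    1    1    2    3
LCS length = dp[5][6] = 3

3


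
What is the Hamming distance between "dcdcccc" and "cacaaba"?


Comparing "dcdcccc" and "cacaaba" position by position:
  Position 0: 'd' vs 'c' => differ
  Position 1: 'c' vs 'a' => differ
  Position 2: 'd' vs 'c' => differ
  Position 3: 'c' vs 'a' => differ
  Position 4: 'c' vs 'a' => differ
  Position 5: 'c' vs 'b' => differ
  Position 6: 'c' vs 'a' => differ
Total differences (Hamming distance): 7

7


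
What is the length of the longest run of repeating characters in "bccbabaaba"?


Input: "bccbabaaba"
Scanning for longest run:
  Position 1 ('c'): new char, reset run to 1
  Position 2 ('c'): continues run of 'c', length=2
  Position 3 ('b'): new char, reset run to 1
  Position 4 ('a'): new char, reset run to 1
  Position 5 ('b'): new char, reset run to 1
  Position 6 ('a'): new char, reset run to 1
  Position 7 ('a'): continues run of 'a', length=2
  Position 8 ('b'): new char, reset run to 1
  Position 9 ('a'): new char, reset run to 1
Longest run: 'c' with length 2

2


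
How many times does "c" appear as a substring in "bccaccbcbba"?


Searching for "c" in "bccaccbcbba"
Scanning each position:
  Position 0: "b" => no
  Position 1: "c" => MATCH
  Position 2: "c" => MATCH
  Position 3: "a" => no
  Position 4: "c" => MATCH
  Position 5: "c" => MATCH
  Position 6: "b" => no
  Position 7: "c" => MATCH
  Position 8: "b" => no
  Position 9: "b" => no
  Position 10: "a" => no
Total occurrences: 5

5


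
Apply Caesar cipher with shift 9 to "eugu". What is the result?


Caesar cipher: shift "eugu" by 9
  'e' (pos 4) + 9 = pos 13 = 'n'
  'u' (pos 20) + 9 = pos 3 = 'd'
  'g' (pos 6) + 9 = pos 15 = 'p'
  'u' (pos 20) + 9 = pos 3 = 'd'
Result: ndpd

ndpd


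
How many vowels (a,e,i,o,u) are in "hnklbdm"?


Input: hnklbdm
Checking each character:
  'h' at position 0: consonant
  'n' at position 1: consonant
  'k' at position 2: consonant
  'l' at position 3: consonant
  'b' at position 4: consonant
  'd' at position 5: consonant
  'm' at position 6: consonant
Total vowels: 0

0


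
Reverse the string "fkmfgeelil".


Input: fkmfgeelil
Reading characters right to left:
  Position 9: 'l'
  Position 8: 'i'
  Position 7: 'l'
  Position 6: 'e'
  Position 5: 'e'
  Position 4: 'g'
  Position 3: 'f'
  Position 2: 'm'
  Position 1: 'k'
  Position 0: 'f'
Reversed: lileegfmkf

lileegfmkf


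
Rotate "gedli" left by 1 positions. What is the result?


Input: "gedli", rotate left by 1
First 1 characters: "g"
Remaining characters: "edli"
Concatenate remaining + first: "edli" + "g" = "edlig"

edlig


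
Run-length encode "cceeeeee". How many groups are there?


Input: cceeeeee
Scanning for consecutive runs:
  Group 1: 'c' x 2 (positions 0-1)
  Group 2: 'e' x 6 (positions 2-7)
Total groups: 2

2


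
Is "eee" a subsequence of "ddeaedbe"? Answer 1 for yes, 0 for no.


Check if "eee" is a subsequence of "ddeaedbe"
Greedy scan:
  Position 0 ('d'): no match needed
  Position 1 ('d'): no match needed
  Position 2 ('e'): matches sub[0] = 'e'
  Position 3 ('a'): no match needed
  Position 4 ('e'): matches sub[1] = 'e'
  Position 5 ('d'): no match needed
  Position 6 ('b'): no match needed
  Position 7 ('e'): matches sub[2] = 'e'
All 3 characters matched => is a subsequence

1


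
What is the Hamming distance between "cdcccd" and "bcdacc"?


Comparing "cdcccd" and "bcdacc" position by position:
  Position 0: 'c' vs 'b' => differ
  Position 1: 'd' vs 'c' => differ
  Position 2: 'c' vs 'd' => differ
  Position 3: 'c' vs 'a' => differ
  Position 4: 'c' vs 'c' => same
  Position 5: 'd' vs 'c' => differ
Total differences (Hamming distance): 5

5


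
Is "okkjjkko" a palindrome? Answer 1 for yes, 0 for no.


Input: okkjjkko
Reversed: okkjjkko
  Compare pos 0 ('o') with pos 7 ('o'): match
  Compare pos 1 ('k') with pos 6 ('k'): match
  Compare pos 2 ('k') with pos 5 ('k'): match
  Compare pos 3 ('j') with pos 4 ('j'): match
Result: palindrome

1


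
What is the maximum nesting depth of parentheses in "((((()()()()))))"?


Input: "((((()()()()))))"
Tracking depth:
  Position 0 '(': depth becomes 1
  Position 1 '(': depth becomes 2
  Position 2 '(': depth becomes 3
  Position 3 '(': depth becomes 4
  Position 4 '(': depth becomes 5
  Position 5 ')': depth becomes 4
  Position 6 '(': depth becomes 5
  Position 7 ')': depth becomes 4
  Position 8 '(': depth becomes 5
  Position 9 ')': depth becomes 4
  Position 10 '(': depth becomes 5
  Position 11 ')': depth becomes 4
  Position 12 ')': depth becomes 3
  Position 13 ')': depth becomes 2
  Position 14 ')': depth becomes 1
  Position 15 ')': depth becomes 0
Maximum depth reached: 5

5


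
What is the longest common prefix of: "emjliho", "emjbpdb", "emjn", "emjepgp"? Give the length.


Words: emjliho, emjbpdb, emjn, emjepgp
  Position 0: all 'e' => match
  Position 1: all 'm' => match
  Position 2: all 'j' => match
  Position 3: ('l', 'b', 'n', 'e') => mismatch, stop
LCP = "emj" (length 3)

3


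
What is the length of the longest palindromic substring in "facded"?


Input: "facded"
Checking substrings for palindromes:
  [3:6] "ded" (len 3) => palindrome
Longest palindromic substring: "ded" with length 3

3


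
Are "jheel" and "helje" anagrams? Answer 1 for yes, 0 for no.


Strings: "jheel", "helje"
Sorted first:  eehjl
Sorted second: eehjl
Sorted forms match => anagrams

1


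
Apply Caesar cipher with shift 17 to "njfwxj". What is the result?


Caesar cipher: shift "njfwxj" by 17
  'n' (pos 13) + 17 = pos 4 = 'e'
  'j' (pos 9) + 17 = pos 0 = 'a'
  'f' (pos 5) + 17 = pos 22 = 'w'
  'w' (pos 22) + 17 = pos 13 = 'n'
  'x' (pos 23) + 17 = pos 14 = 'o'
  'j' (pos 9) + 17 = pos 0 = 'a'
Result: eawnoa

eawnoa


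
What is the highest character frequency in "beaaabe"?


Input: beaaabe
Character counts:
  'a': 3
  'b': 2
  'e': 2
Maximum frequency: 3

3


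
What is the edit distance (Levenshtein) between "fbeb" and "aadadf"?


Computing edit distance: "fbeb" -> "aadadf"
DP table:
           a    a    d    a    d    f
      0    1    2    3    4    5    6
  f   1    1    2    3    4    5    5
  b   2    2    2    3    4    5    6
  e   3    3    3    3    4    5    6
  b   4    4    4    4    4    5    6
Edit distance = dp[4][6] = 6

6


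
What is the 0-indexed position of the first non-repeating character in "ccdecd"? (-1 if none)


Input: ccdecd
Character frequencies:
  'c': 3
  'd': 2
  'e': 1
Scanning left to right for freq == 1:
  Position 0 ('c'): freq=3, skip
  Position 1 ('c'): freq=3, skip
  Position 2 ('d'): freq=2, skip
  Position 3 ('e'): unique! => answer = 3

3


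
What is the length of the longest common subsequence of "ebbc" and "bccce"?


LCS of "ebbc" and "bccce"
DP table:
           b    c    c    c    e
      0    0    0    0    0    0
  e   0    0    0    0    0    1
  b   0    1    1    1    1    1
  b   0    1    1    1    1    1
  c   0    1    2    2    2    2
LCS length = dp[4][5] = 2

2


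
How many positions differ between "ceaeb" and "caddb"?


Comparing "ceaeb" and "caddb" position by position:
  Position 0: 'c' vs 'c' => same
  Position 1: 'e' vs 'a' => DIFFER
  Position 2: 'a' vs 'd' => DIFFER
  Position 3: 'e' vs 'd' => DIFFER
  Position 4: 'b' vs 'b' => same
Positions that differ: 3

3


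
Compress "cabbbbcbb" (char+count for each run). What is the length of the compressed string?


Input: cabbbbcbb
Runs:
  'c' x 1 => "c1"
  'a' x 1 => "a1"
  'b' x 4 => "b4"
  'c' x 1 => "c1"
  'b' x 2 => "b2"
Compressed: "c1a1b4c1b2"
Compressed length: 10

10


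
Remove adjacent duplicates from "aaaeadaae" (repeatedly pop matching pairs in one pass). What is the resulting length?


Input: aaaeadaae
Stack-based adjacent duplicate removal:
  Read 'a': push. Stack: a
  Read 'a': matches stack top 'a' => pop. Stack: (empty)
  Read 'a': push. Stack: a
  Read 'e': push. Stack: ae
  Read 'a': push. Stack: aea
  Read 'd': push. Stack: aead
  Read 'a': push. Stack: aeada
  Read 'a': matches stack top 'a' => pop. Stack: aead
  Read 'e': push. Stack: aeade
Final stack: "aeade" (length 5)

5


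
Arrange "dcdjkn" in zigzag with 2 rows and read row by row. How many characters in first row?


Zigzag "dcdjkn" into 2 rows:
Placing characters:
  'd' => row 0
  'c' => row 1
  'd' => row 0
  'j' => row 1
  'k' => row 0
  'n' => row 1
Rows:
  Row 0: "ddk"
  Row 1: "cjn"
First row length: 3

3


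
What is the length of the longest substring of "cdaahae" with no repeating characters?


Input: "cdaahae"
Sliding window (track last position of each char):
  Position 0 ('c'): window [0,0] length 1 -- new best
  Position 1 ('d'): window [0,1] length 2 -- new best
  Position 2 ('a'): window [0,2] length 3 -- new best
  Position 3 ('a'): repeat (last at 2), move window start to 3
  Position 3 ('a'): window [3,3] length 1
  Position 4 ('h'): window [3,4] length 2
  Position 5 ('a'): repeat (last at 3), move window start to 4
  Position 5 ('a'): window [4,5] length 2
  Position 6 ('e'): window [4,6] length 3
Longest substring with no repeats: "cda" with length 3

3


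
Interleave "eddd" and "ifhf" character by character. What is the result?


Interleaving "eddd" and "ifhf":
  Position 0: 'e' from first, 'i' from second => "ei"
  Position 1: 'd' from first, 'f' from second => "df"
  Position 2: 'd' from first, 'h' from second => "dh"
  Position 3: 'd' from first, 'f' from second => "df"
Result: eidfdhdf

eidfdhdf


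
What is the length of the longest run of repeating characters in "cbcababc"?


Input: "cbcababc"
Scanning for longest run:
  Position 1 ('b'): new char, reset run to 1
  Position 2 ('c'): new char, reset run to 1
  Position 3 ('a'): new char, reset run to 1
  Position 4 ('b'): new char, reset run to 1
  Position 5 ('a'): new char, reset run to 1
  Position 6 ('b'): new char, reset run to 1
  Position 7 ('c'): new char, reset run to 1
Longest run: 'c' with length 1

1


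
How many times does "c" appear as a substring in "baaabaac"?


Searching for "c" in "baaabaac"
Scanning each position:
  Position 0: "b" => no
  Position 1: "a" => no
  Position 2: "a" => no
  Position 3: "a" => no
  Position 4: "b" => no
  Position 5: "a" => no
  Position 6: "a" => no
  Position 7: "c" => MATCH
Total occurrences: 1

1


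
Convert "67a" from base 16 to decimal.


Input: "67a" in base 16
Positional expansion:
  Digit '6' (value 6) x 16^2 = 1536
  Digit '7' (value 7) x 16^1 = 112
  Digit 'a' (value 10) x 16^0 = 10
Sum = 1658

1658


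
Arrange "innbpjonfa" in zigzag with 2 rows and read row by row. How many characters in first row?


Zigzag "innbpjonfa" into 2 rows:
Placing characters:
  'i' => row 0
  'n' => row 1
  'n' => row 0
  'b' => row 1
  'p' => row 0
  'j' => row 1
  'o' => row 0
  'n' => row 1
  'f' => row 0
  'a' => row 1
Rows:
  Row 0: "inpof"
  Row 1: "nbjna"
First row length: 5

5


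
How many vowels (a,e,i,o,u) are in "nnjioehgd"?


Input: nnjioehgd
Checking each character:
  'n' at position 0: consonant
  'n' at position 1: consonant
  'j' at position 2: consonant
  'i' at position 3: vowel (running total: 1)
  'o' at position 4: vowel (running total: 2)
  'e' at position 5: vowel (running total: 3)
  'h' at position 6: consonant
  'g' at position 7: consonant
  'd' at position 8: consonant
Total vowels: 3

3


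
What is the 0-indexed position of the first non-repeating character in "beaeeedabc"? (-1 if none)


Input: beaeeedabc
Character frequencies:
  'a': 2
  'b': 2
  'c': 1
  'd': 1
  'e': 4
Scanning left to right for freq == 1:
  Position 0 ('b'): freq=2, skip
  Position 1 ('e'): freq=4, skip
  Position 2 ('a'): freq=2, skip
  Position 3 ('e'): freq=4, skip
  Position 4 ('e'): freq=4, skip
  Position 5 ('e'): freq=4, skip
  Position 6 ('d'): unique! => answer = 6

6


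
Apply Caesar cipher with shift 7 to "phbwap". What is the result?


Caesar cipher: shift "phbwap" by 7
  'p' (pos 15) + 7 = pos 22 = 'w'
  'h' (pos 7) + 7 = pos 14 = 'o'
  'b' (pos 1) + 7 = pos 8 = 'i'
  'w' (pos 22) + 7 = pos 3 = 'd'
  'a' (pos 0) + 7 = pos 7 = 'h'
  'p' (pos 15) + 7 = pos 22 = 'w'
Result: woidhw

woidhw


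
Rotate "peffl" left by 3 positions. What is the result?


Input: "peffl", rotate left by 3
First 3 characters: "pef"
Remaining characters: "fl"
Concatenate remaining + first: "fl" + "pef" = "flpef"

flpef


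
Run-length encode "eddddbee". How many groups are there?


Input: eddddbee
Scanning for consecutive runs:
  Group 1: 'e' x 1 (positions 0-0)
  Group 2: 'd' x 4 (positions 1-4)
  Group 3: 'b' x 1 (positions 5-5)
  Group 4: 'e' x 2 (positions 6-7)
Total groups: 4

4


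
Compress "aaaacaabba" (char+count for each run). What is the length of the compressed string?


Input: aaaacaabba
Runs:
  'a' x 4 => "a4"
  'c' x 1 => "c1"
  'a' x 2 => "a2"
  'b' x 2 => "b2"
  'a' x 1 => "a1"
Compressed: "a4c1a2b2a1"
Compressed length: 10

10


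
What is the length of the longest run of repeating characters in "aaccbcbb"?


Input: "aaccbcbb"
Scanning for longest run:
  Position 1 ('a'): continues run of 'a', length=2
  Position 2 ('c'): new char, reset run to 1
  Position 3 ('c'): continues run of 'c', length=2
  Position 4 ('b'): new char, reset run to 1
  Position 5 ('c'): new char, reset run to 1
  Position 6 ('b'): new char, reset run to 1
  Position 7 ('b'): continues run of 'b', length=2
Longest run: 'a' with length 2

2
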